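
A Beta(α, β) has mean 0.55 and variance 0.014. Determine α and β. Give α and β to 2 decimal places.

α = 9.17, β = 7.51

By moment matching, α+β = μ(1−μ)/σ² − 1 = (0.55·0.45)/0.014 − 1 = 17.6786 − 1 = 16.6786.
Since α/(α+β) = μ, α = 0.55·16.6786 = 9.17 and β = 0.45·16.6786 = 7.51.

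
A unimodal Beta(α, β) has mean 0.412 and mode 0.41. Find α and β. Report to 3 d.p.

α = 37.080, β = 52.920

With s = α+β: μ = α/s and mode = (α−1)/(s−2). Eliminating α = μs,
μs − 1 = m(s−2) ⇒ s(μ−m) = 1−2m ⇒ s = 0.18/0.002 = 90.0000.
So α = μs = 37.080, β = (1−μ)s = 52.920.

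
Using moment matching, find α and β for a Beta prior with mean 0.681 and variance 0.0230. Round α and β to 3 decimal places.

Let s = α+β. The Beta variance is μ(1−μ)/(s+1).
So s+1 = μ(1−μ)/σ² = (0.681×0.319)/0.0230 = 0.217239/0.0230 = 9.4452, giving s = 8.4452.
Then α = μs = 0.681×8.4452 = 5.751 and β = (1−μ)s = 0.319×8.4452 = 2.694.

α = 5.751, β = 2.694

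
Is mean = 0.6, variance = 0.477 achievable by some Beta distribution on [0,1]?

No

For any Beta, Var(X) < E[X]·(1−E[X]).
Here μ(1−μ) = 0.6×0.4 = 0.24, and 0.477 ≥ 0.24.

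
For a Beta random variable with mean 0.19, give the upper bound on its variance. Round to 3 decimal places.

0.154

Var = μ(1−μ)/(α+β+1), which approaches μ(1−μ) as α+β → 0.
So the supremum is μ(1−μ) = 0.19×0.81 = 0.154.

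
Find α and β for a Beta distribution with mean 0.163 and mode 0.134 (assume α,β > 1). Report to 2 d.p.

α = 4.11, β = 21.13

Let s = α+β. Mean gives α = μs = 0.163s; mode gives (α−1)/(s−2) = 0.134.
Substituting: 0.163s − 1 = 0.134(s−2) = 0.134s − 0.268, so 0.029s = 0.732 and s = 25.2414.
Then α = 0.163×25.2414 = 4.11 and β = s−α = 21.13.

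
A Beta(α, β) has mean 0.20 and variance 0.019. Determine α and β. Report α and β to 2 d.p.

Write ν = α+β; then α = μν and Var = μ(1−μ)/(ν+1).
ν = μ(1−μ)/Var − 1 = 0.1600/0.019 − 1 = 7.4211.
α = 0.20·7.4211 = 1.48, β = 0.80·7.4211 = 5.94.

α = 1.48, β = 5.94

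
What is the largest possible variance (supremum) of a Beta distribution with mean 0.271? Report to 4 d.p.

For fixed mean μ the Beta variance is μ(1−μ)/(α+β+1), increasing as α+β decreases.
Its least upper bound (not attained) is μ(1−μ) = 0.271·0.729 = 0.1976.

0.1976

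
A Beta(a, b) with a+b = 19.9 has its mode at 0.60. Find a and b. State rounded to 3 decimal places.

a = 11.740, b = 8.160

Since the density peak of Beta(a,b) is at (a−1)/(a+b−2),
a = 1 + 0.60(19.9−2) = 11.740 and b = 19.9 − 11.740 = 8.160.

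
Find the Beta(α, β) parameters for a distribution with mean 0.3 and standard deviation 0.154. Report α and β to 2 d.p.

σ² = 0.154² = 0.023716.
With s = α+β, Var = μ(1−μ)/(s+1), so s+1 = (0.3×0.7)/0.023716 = 8.8548 and s = 7.8548.
α = μs = 2.36, β = (1−μ)s = 5.50.

α = 2.36, β = 5.50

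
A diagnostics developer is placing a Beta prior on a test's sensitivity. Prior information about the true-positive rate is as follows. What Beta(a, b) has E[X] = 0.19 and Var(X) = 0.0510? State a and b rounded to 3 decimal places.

Write ν = a+b; then a = μν and Var = μ(1−μ)/(ν+1).
ν = μ(1−μ)/Var − 1 = 0.1539/0.0510 − 1 = 2.0176.
a = 0.19·2.0176 = 0.383, b = 0.81·2.0176 = 1.634.

a = 0.383, b = 1.634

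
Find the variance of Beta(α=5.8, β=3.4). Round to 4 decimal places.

0.0228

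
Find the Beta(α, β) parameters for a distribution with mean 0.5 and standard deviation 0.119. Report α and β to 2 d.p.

Variance = 0.119² = 0.014161. The moment-matching identity α+β = μ(1−μ)/Var − 1 gives
α+β = 0.25/0.014161 − 1 = 16.6541, so α = μ·16.6541 = 8.33 and β = (1−μ)·16.6541 = 8.33.

α = 8.33, β = 8.33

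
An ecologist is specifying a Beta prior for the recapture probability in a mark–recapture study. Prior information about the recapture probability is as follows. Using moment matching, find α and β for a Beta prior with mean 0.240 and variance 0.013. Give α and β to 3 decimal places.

Let s = α+β. The Beta variance is μ(1−μ)/(s+1).
So s+1 = μ(1−μ)/σ² = (0.240×0.760)/0.013 = 0.182400/0.013 = 14.0308, giving s = 13.0308.
Then α = μs = 0.240×13.0308 = 3.127 and β = (1−μ)s = 0.760×13.0308 = 9.903.

α = 3.127, β = 9.903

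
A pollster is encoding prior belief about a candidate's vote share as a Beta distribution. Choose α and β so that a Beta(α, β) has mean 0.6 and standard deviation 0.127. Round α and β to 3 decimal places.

Variance = 0.127² = 0.016129. The moment-matching identity α+β = μ(1−μ)/Var − 1 gives
α+β = 0.24/0.016129 − 1 = 13.8800, so α = μ·13.8800 = 8.328 and β = (1−μ)·13.8800 = 5.552.

α = 8.328, β = 5.552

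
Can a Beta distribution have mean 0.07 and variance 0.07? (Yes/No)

No

For any Beta, Var(X) < E[X]·(1−E[X]).
Here μ(1−μ) = 0.07×0.93 = 0.0651, and 0.07 ≥ 0.0651.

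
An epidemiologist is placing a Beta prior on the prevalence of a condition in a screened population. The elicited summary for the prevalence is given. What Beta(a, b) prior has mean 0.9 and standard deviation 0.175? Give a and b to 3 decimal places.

a = 1.745, b = 0.194

Variance = 0.175² = 0.030625. The moment-matching identity a+b = μ(1−μ)/Var − 1 gives
a+b = 0.09/0.030625 − 1 = 1.9388, so a = μ·1.9388 = 1.745 and b = (1−μ)·1.9388 = 0.194.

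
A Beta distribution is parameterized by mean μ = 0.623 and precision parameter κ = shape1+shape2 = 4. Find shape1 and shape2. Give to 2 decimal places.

shape1 = μκ = 0.623×4 = 2.49 and shape2 = (1−μ)κ = 0.377×4 = 1.51.

shape1 = 2.49, shape2 = 1.51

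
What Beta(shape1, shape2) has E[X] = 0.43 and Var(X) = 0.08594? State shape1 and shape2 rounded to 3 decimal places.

Let s = shape1+shape2. The Beta variance is μ(1−μ)/(s+1).
So s+1 = μ(1−μ)/σ² = (0.43×0.57)/0.08594 = 0.2451/0.08594 = 2.8520, giving s = 1.8520.
Then shape1 = μs = 0.43×1.8520 = 0.796 and shape2 = (1−μ)s = 0.57×1.8520 = 1.056.

shape1 = 0.796, shape2 = 1.056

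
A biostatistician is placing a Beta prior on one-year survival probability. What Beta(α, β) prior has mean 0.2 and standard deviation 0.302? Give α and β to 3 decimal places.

σ² = 0.302² = 0.091204.
With s = α+β, Var = μ(1−μ)/(s+1), so s+1 = (0.2×0.8)/0.091204 = 1.7543 and s = 0.7543.
α = μs = 0.151, β = (1−μ)s = 0.603.

α = 0.151, β = 0.603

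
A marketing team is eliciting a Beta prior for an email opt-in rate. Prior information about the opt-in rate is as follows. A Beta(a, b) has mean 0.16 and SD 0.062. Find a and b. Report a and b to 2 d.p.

First σ² = 0.003844. Setting a = μn, b = (1−μ)n with n = a+b,
μ(1−μ)/(n+1) = 0.003844 ⇒ n+1 = 0.1344/0.003844 = 34.9636 ⇒ n = 33.9636.
Hence a = 0.16×33.9636 = 5.43, b = 0.84×33.9636 = 28.53.

a = 5.43, b = 28.53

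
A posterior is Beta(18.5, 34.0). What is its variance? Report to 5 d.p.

Var = αβ/[(α+β)²(α+β+1)] = (18.5×34.0)/(52.5²×53.5) = 629.00/147459.375 = 0.00427.

0.00427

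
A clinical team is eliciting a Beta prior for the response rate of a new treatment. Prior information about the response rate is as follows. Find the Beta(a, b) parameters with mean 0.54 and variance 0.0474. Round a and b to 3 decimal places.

a = 2.290, b = 1.951

Write ν = a+b; then a = μν and Var = μ(1−μ)/(ν+1).
ν = μ(1−μ)/Var − 1 = 0.2484/0.0474 − 1 = 4.2405.
a = 0.54·4.2405 = 2.290, b = 0.46·4.2405 = 1.951.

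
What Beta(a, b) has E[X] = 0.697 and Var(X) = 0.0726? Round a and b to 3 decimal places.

By moment matching, a+b = μ(1−μ)/σ² − 1 = (0.697·0.303)/0.0726 − 1 = 2.9090 − 1 = 1.9090.
Since a/(a+b) = μ, a = 0.697·1.9090 = 1.331 and b = 0.303·1.9090 = 0.578.

a = 1.331, b = 0.578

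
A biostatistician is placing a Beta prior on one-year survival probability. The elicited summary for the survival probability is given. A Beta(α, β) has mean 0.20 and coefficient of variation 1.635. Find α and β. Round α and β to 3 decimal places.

α = 0.099, β = 0.397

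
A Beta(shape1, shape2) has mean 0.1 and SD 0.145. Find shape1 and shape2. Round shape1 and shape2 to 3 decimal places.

σ² = 0.145² = 0.021025.
With s = shape1+shape2, Var = μ(1−μ)/(s+1), so s+1 = (0.1×0.9)/0.021025 = 4.2806 and s = 3.2806.
shape1 = μs = 0.328, shape2 = (1−μ)s = 2.953.

shape1 = 0.328, shape2 = 2.953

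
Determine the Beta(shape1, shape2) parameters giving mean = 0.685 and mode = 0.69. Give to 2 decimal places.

With s = shape1+shape2: μ = shape1/s and mode = (shape1−1)/(s−2). Eliminating shape1 = μs,
μs − 1 = m(s−2) ⇒ s(μ−m) = 1−2m ⇒ s = -0.38/-0.005 = 76.0000.
So shape1 = μs = 52.06, shape2 = (1−μ)s = 23.94.

shape1 = 52.06, shape2 = 23.94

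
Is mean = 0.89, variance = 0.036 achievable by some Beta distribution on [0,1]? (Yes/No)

Yes

The Beta variance bound is σ² < μ(1−μ).
Here μ(1−μ) = 0.89×0.11 = 0.0979, and 0.036 < 0.0979.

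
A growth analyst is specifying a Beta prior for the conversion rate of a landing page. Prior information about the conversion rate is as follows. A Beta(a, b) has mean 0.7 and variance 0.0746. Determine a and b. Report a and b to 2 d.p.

Let s = a+b. The Beta variance is μ(1−μ)/(s+1).
So s+1 = μ(1−μ)/σ² = (0.7×0.3)/0.0746 = 0.21/0.0746 = 2.8150, giving s = 1.8150.
Then a = μs = 0.7×1.8150 = 1.27 and b = (1−μ)s = 0.3×1.8150 = 0.54.

a = 1.27, b = 0.54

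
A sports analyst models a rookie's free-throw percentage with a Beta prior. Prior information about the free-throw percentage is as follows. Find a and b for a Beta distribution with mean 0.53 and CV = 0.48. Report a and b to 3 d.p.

σ = CV·μ = 0.48×0.53 = 0.25440, so σ² = 0.064719.
s+1 = μ(1−μ)/σ² = 0.2491/0.064719 = 3.8489, so s = a+b = 2.8489.
a = μs = 1.510, b = (1−μ)s = 1.339.

a = 1.510, b = 1.339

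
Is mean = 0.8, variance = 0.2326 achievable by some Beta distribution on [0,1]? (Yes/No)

No

For any Beta, Var(X) < E[X]·(1−E[X]).
Here μ(1−μ) = 0.8×0.2 = 0.16, and 0.2326 ≥ 0.16.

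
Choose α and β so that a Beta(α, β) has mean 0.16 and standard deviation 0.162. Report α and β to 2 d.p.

α = 0.66, β = 3.46

σ² = 0.162² = 0.026244.
With s = α+β, Var = μ(1−μ)/(s+1), so s+1 = (0.16×0.84)/0.026244 = 5.1212 and s = 4.1212.
α = μs = 0.66, β = (1−μ)s = 3.46.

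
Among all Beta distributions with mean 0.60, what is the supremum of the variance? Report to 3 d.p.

0.240

Var = μ(1−μ)/(α+β+1), which approaches μ(1−μ) as α+β → 0.
So the supremum is μ(1−μ) = 0.60×0.40 = 0.240.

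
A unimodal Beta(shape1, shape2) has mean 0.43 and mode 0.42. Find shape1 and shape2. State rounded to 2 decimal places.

shape1 = 6.88, shape2 = 9.12

With s = shape1+shape2: μ = shape1/s and mode = (shape1−1)/(s−2). Eliminating shape1 = μs,
μs − 1 = m(s−2) ⇒ s(μ−m) = 1−2m ⇒ s = 0.16/0.01 = 16.0000.
So shape1 = μs = 6.88, shape2 = (1−μ)s = 9.12.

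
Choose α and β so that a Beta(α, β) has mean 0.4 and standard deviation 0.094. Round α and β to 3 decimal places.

σ² = 0.094² = 0.008836.
With s = α+β, Var = μ(1−μ)/(s+1), so s+1 = (0.4×0.6)/0.008836 = 27.1616 and s = 26.1616.
α = μs = 10.465, β = (1−μ)s = 15.697.

α = 10.465, β = 15.697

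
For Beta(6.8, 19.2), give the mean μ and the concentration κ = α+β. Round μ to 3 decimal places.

κ = α+β = 6.8+19.2 = 26.0; μ = α/κ = 6.8/26.0 = 0.262.

μ = 0.262, κ = 26.0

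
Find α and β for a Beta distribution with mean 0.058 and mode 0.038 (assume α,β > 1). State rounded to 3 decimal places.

Let s = α+β. Mean gives α = μs = 0.058s; mode gives (α−1)/(s−2) = 0.038.
Substituting: 0.058s − 1 = 0.038(s−2) = 0.038s − 0.076, so 0.020s = 0.924 and s = 46.2000.
Then α = 0.058×46.2000 = 2.680 and β = s−α = 43.520.

α = 2.680, β = 43.520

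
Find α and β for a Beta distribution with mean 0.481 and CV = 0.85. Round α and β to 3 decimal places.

σ = CV·μ = 0.85×0.481 = 0.40885, so σ² = 0.167158.
s+1 = μ(1−μ)/σ² = 0.249639/0.167158 = 1.4934, so s = α+β = 0.4934.
α = μs = 0.237, β = (1−μ)s = 0.256.

α = 0.237, β = 0.256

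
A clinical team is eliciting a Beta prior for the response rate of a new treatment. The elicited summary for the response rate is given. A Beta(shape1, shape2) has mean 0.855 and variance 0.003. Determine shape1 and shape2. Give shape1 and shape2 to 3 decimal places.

shape1 = 34.478, shape2 = 5.847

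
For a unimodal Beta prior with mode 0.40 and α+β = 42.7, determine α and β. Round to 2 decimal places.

For α,β>1 the mode is (α−1)/(α+β−2), so α = mode·(κ−2)+1 = 0.40×40.7+1 = 17.28.
And β = (1−mode)·(κ−2)+1 = 0.60×40.7+1 = 25.42.

α = 17.28, β = 25.42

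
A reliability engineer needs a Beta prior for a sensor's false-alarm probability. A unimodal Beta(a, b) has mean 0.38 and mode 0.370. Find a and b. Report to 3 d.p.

Let s = a+b. Mean gives a = μs = 0.38s; mode gives (a−1)/(s−2) = 0.370.
Substituting: 0.38s − 1 = 0.370(s−2) = 0.370s − 0.740, so 0.010s = 0.260 and s = 26.0000.
Then a = 0.38×26.0000 = 9.880 and b = s−a = 16.120.

a = 9.880, b = 16.120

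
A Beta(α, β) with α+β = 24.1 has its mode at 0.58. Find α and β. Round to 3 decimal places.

Since the density peak of Beta(α,β) is at (α−1)/(α+β−2),
α = 1 + 0.58(24.1−2) = 13.818 and β = 24.1 − 13.818 = 10.282.

α = 13.818, β = 10.282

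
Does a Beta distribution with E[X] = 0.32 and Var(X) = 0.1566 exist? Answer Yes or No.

A Beta with mean μ has variance μ(1−μ)/(α+β+1) < μ(1−μ).
Here μ(1−μ) = 0.32×0.68 = 0.2176, and 0.1566 < 0.2176.

Yes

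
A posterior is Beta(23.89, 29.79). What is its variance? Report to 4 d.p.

0.0045

μ = 23.89/53.68 = 0.445045; Var = μ(1−μ)/(α+β+1) = 0.2469799/54.68 = 0.0045.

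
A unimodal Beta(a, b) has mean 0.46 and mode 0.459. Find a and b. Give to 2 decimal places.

a = 37.72, b = 44.28

With s = a+b: μ = a/s and mode = (a−1)/(s−2). Eliminating a = μs,
μs − 1 = m(s−2) ⇒ s(μ−m) = 1−2m ⇒ s = 0.082/0.001 = 82.0000.
So a = μs = 37.72, b = (1−μ)s = 44.28.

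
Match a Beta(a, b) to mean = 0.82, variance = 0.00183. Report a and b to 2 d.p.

By moment matching, a+b = μ(1−μ)/σ² − 1 = (0.82·0.18)/0.00183 − 1 = 80.6557 − 1 = 79.6557.
Since a/(a+b) = μ, a = 0.82·79.6557 = 65.32 and b = 0.18·79.6557 = 14.34.

a = 65.32, b = 14.34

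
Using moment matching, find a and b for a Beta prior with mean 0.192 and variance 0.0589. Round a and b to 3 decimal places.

a = 0.314, b = 1.320

Write ν = a+b; then a = μν and Var = μ(1−μ)/(ν+1).
ν = μ(1−μ)/Var − 1 = 0.155136/0.0589 − 1 = 1.6339.
a = 0.192·1.6339 = 0.314, b = 0.808·1.6339 = 1.320.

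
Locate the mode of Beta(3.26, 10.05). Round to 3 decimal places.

The density x^(α−1)(1−x)^(β−1) is maximised at (α−1)/(α+β−2) = 2.26/11.31 = 0.200.

0.200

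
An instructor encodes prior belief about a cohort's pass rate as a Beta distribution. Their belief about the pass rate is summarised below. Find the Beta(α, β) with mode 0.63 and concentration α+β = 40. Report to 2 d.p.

Since the density peak of Beta(α,β) is at (α−1)/(α+β−2),
α = 1 + 0.63(40−2) = 24.94 and β = 40 − 24.94 = 15.06.

α = 24.94, β = 15.06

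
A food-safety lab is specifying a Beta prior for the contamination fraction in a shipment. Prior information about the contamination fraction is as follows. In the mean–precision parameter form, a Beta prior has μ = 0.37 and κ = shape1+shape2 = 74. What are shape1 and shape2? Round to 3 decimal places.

shape1 = 27.380, shape2 = 46.620

Split κ in proportion μ : (1−μ): shape1 = 0.37·74 = 27.380, shape2 = 74 − 27.380 = 46.620.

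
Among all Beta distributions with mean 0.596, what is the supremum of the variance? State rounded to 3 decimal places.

For fixed mean μ the Beta variance is μ(1−μ)/(α+β+1), increasing as α+β decreases.
Its least upper bound (not attained) is μ(1−μ) = 0.596·0.404 = 0.241.

0.241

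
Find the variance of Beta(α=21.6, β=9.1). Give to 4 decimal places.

α+β = 30.7 and αβ = 196.56, so Var = αβ/[(α+β)²(α+β+1)] = 196.56/29876.933 = 0.0066.

0.0066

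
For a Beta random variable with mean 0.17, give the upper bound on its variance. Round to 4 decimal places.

Var = μ(1−μ)/(α+β+1), which approaches μ(1−μ) as α+β → 0.
So the supremum is μ(1−μ) = 0.17×0.83 = 0.1411.

0.1411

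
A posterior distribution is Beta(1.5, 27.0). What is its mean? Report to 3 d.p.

0.053

E[X] = α/(α+β) = 1.5/28.5 = 0.053.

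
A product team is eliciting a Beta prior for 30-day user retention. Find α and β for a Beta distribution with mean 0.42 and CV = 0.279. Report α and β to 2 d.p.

α = 7.03, β = 9.71

Var = (CV·μ)² = (0.279×0.42)² = 0.013731.
α+β = μ(1−μ)/Var − 1 = 0.2436/0.013731 − 1 = 16.7407.
Thus α = 0.42·16.7407 = 7.03 and β = 0.58·16.7407 = 9.71.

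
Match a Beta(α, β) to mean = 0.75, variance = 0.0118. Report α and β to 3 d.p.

α = 11.167, β = 3.722

Write ν = α+β; then α = μν and Var = μ(1−μ)/(ν+1).
ν = μ(1−μ)/Var − 1 = 0.1875/0.0118 − 1 = 14.8898.
α = 0.75·14.8898 = 11.167, β = 0.25·14.8898 = 3.722.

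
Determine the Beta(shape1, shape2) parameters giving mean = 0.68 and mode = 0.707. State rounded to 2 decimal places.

shape1 = 10.43, shape2 = 4.91

Let s = shape1+shape2. Mean gives shape1 = μs = 0.68s; mode gives (shape1−1)/(s−2) = 0.707.
Substituting: 0.68s − 1 = 0.707(s−2) = 0.707s − 1.414, so -0.027s = -0.414 and s = 15.3333.
Then shape1 = 0.68×15.3333 = 10.43 and shape2 = s−shape1 = 4.91.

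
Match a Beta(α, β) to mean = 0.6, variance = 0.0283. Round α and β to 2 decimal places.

α = 4.49, β = 2.99

By moment matching, α+β = μ(1−μ)/σ² − 1 = (0.6·0.4)/0.0283 − 1 = 8.4806 − 1 = 7.4806.
Since α/(α+β) = μ, α = 0.6·7.4806 = 4.49 and β = 0.4·7.4806 = 2.99.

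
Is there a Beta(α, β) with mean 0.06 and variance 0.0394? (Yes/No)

For any Beta, Var(X) < E[X]·(1−E[X]).
Here μ(1−μ) = 0.06×0.94 = 0.0564, and 0.0394 < 0.0564.

Yes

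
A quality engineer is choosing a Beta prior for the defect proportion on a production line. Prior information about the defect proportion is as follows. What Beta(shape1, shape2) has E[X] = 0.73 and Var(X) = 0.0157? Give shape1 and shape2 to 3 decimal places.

shape1 = 8.435, shape2 = 3.120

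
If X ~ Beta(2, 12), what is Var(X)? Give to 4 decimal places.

0.0082

μ = 2/14 = 0.142857; Var = μ(1−μ)/(α+β+1) = 0.1224490/15 = 0.0082.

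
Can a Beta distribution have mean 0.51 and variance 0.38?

No

The Beta variance bound is σ² < μ(1−μ).
Here μ(1−μ) = 0.51×0.49 = 0.2499, and 0.38 ≥ 0.2499.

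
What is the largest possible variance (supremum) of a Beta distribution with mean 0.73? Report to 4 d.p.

0.1971

Var = μ(1−μ)/(α+β+1), which approaches μ(1−μ) as α+β → 0.
So the supremum is μ(1−μ) = 0.73×0.27 = 0.1971.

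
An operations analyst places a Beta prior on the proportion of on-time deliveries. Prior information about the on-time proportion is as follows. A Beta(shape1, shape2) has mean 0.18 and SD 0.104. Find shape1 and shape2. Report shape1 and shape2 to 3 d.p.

shape1 = 2.276, shape2 = 10.370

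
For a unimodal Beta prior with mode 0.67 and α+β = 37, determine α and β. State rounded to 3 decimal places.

α = 24.450, β = 12.550

Mode = (α−1)/(κ−2) with κ = α+β, so α−1 = 0.67·35 = 23.450.
α = 24.450; β = κ − α = 12.550.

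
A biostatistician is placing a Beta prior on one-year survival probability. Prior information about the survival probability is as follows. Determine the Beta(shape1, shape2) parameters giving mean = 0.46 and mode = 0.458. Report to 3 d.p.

Let s = shape1+shape2. Mean gives shape1 = μs = 0.46s; mode gives (shape1−1)/(s−2) = 0.458.
Substituting: 0.46s − 1 = 0.458(s−2) = 0.458s − 0.916, so 0.002s = 0.084 and s = 42.0000.
Then shape1 = 0.46×42.0000 = 19.320 and shape2 = s−shape1 = 22.680.

shape1 = 19.320, shape2 = 22.680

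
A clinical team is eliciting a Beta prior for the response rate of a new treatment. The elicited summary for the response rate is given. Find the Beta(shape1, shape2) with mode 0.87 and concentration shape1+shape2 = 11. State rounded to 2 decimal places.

Mode = (shape1−1)/(κ−2) with κ = shape1+shape2, so shape1−1 = 0.87·9 = 7.83.
shape1 = 8.83; shape2 = κ − shape1 = 2.17.

shape1 = 8.83, shape2 = 2.17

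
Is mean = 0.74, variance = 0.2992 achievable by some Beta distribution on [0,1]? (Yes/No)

No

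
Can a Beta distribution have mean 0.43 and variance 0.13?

For any Beta, Var(X) < E[X]·(1−E[X]).
Here μ(1−μ) = 0.43×0.57 = 0.2451, and 0.13 < 0.2451.

Yes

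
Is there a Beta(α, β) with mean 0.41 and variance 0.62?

The Beta variance bound is σ² < μ(1−μ).
Here μ(1−μ) = 0.41×0.59 = 0.2419, and 0.62 ≥ 0.2419.

No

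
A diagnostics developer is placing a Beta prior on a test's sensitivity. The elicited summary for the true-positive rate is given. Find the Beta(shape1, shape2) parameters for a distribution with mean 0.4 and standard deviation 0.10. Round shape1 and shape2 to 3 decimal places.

σ² = 0.10² = 0.0100.
With s = shape1+shape2, Var = μ(1−μ)/(s+1), so s+1 = (0.4×0.6)/0.0100 = 24.0000 and s = 23.0000.
shape1 = μs = 9.200, shape2 = (1−μ)s = 13.800.

shape1 = 9.200, shape2 = 13.800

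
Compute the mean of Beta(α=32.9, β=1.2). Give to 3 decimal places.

The Beta mean is α/(α+β) = 32.9/(32.9+1.2) = 0.965.

0.965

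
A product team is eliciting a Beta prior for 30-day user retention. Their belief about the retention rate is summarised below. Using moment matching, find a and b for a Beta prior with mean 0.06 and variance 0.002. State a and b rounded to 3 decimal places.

Let s = a+b. The Beta variance is μ(1−μ)/(s+1).
So s+1 = μ(1−μ)/σ² = (0.06×0.94)/0.002 = 0.0564/0.002 = 28.2000, giving s = 27.2000.
Then a = μs = 0.06×27.2000 = 1.632 and b = (1−μ)s = 0.94×27.2000 = 25.568.

a = 1.632, b = 25.568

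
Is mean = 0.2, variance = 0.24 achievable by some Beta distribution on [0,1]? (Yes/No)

No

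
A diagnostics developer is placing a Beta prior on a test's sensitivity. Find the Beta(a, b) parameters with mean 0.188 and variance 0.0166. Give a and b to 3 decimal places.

a = 1.541, b = 6.655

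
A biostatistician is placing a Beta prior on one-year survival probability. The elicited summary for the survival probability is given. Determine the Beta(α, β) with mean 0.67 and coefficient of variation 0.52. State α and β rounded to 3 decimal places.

α = 0.550, β = 0.271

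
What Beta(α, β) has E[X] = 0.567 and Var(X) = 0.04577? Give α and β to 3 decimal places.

α = 2.474, β = 1.890

Let s = α+β. The Beta variance is μ(1−μ)/(s+1).
So s+1 = μ(1−μ)/σ² = (0.567×0.433)/0.04577 = 0.245511/0.04577 = 5.3640, giving s = 4.3640.
Then α = μs = 0.567×4.3640 = 2.474 and β = (1−μ)s = 0.433×4.3640 = 1.890.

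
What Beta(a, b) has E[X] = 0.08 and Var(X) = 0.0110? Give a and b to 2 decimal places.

Write ν = a+b; then a = μν and Var = μ(1−μ)/(ν+1).
ν = μ(1−μ)/Var − 1 = 0.0736/0.0110 − 1 = 5.6909.
a = 0.08·5.6909 = 0.46, b = 0.92·5.6909 = 5.24.

a = 0.46, b = 5.24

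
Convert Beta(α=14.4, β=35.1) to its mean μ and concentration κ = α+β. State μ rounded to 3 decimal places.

μ = 0.291, κ = 49.5

κ = α+β = 14.4+35.1 = 49.5; μ = α/κ = 14.4/49.5 = 0.291.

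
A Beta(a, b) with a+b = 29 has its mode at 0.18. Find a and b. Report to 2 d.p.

For a,b>1 the mode is (a−1)/(a+b−2), so a = mode·(κ−2)+1 = 0.18×27+1 = 5.86.
And b = (1−mode)·(κ−2)+1 = 0.82×27+1 = 23.14.

a = 5.86, b = 23.14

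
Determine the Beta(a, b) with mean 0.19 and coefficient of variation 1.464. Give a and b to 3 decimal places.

a = 0.188, b = 0.801

Var = (CV·μ)² = (1.464×0.19)² = 0.077373.
a+b = μ(1−μ)/Var − 1 = 0.1539/0.077373 − 1 = 0.9891.
Thus a = 0.19·0.9891 = 0.188 and b = 0.81·0.9891 = 0.801.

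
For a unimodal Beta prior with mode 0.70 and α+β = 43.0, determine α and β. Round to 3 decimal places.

α = 29.700, β = 13.300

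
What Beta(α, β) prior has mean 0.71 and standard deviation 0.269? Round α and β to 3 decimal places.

σ² = 0.269² = 0.072361.
With s = α+β, Var = μ(1−μ)/(s+1), so s+1 = (0.71×0.29)/0.072361 = 2.8455 and s = 1.8455.
α = μs = 1.310, β = (1−μ)s = 0.535.

α = 1.310, β = 0.535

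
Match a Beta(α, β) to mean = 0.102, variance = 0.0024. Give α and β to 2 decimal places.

α = 3.79, β = 33.37

Write ν = α+β; then α = μν and Var = μ(1−μ)/(ν+1).
ν = μ(1−μ)/Var − 1 = 0.091596/0.0024 − 1 = 37.1650.
α = 0.102·37.1650 = 3.79, β = 0.898·37.1650 = 33.37.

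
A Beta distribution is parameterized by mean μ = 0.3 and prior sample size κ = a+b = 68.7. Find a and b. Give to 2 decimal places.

a = 20.61, b = 48.09

Split κ in proportion μ : (1−μ): a = 0.3·68.7 = 20.61, b = 68.7 − 20.61 = 48.09.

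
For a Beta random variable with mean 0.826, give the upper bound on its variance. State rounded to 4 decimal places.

Var = μ(1−μ)/(α+β+1), which approaches μ(1−μ) as α+β → 0.
So the supremum is μ(1−μ) = 0.826×0.174 = 0.1437.

0.1437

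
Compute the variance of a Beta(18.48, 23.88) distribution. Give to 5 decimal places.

α+β = 42.36 and αβ = 441.3024, so Var = αβ/[(α+β)²(α+β+1)] = 441.3024/77803.865856 = 0.00567.

0.00567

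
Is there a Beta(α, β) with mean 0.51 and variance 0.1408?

Yes

A Beta with mean μ has variance μ(1−μ)/(α+β+1) < μ(1−μ).
Here μ(1−μ) = 0.51×0.49 = 0.2499, and 0.1408 < 0.2499.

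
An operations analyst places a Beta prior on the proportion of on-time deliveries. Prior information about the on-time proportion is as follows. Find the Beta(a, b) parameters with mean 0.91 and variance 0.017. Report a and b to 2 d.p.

a = 3.47, b = 0.34

Let s = a+b. The Beta variance is μ(1−μ)/(s+1).
So s+1 = μ(1−μ)/σ² = (0.91×0.09)/0.017 = 0.0819/0.017 = 4.8176, giving s = 3.8176.
Then a = μs = 0.91×3.8176 = 3.47 and b = (1−μ)s = 0.09×3.8176 = 0.34.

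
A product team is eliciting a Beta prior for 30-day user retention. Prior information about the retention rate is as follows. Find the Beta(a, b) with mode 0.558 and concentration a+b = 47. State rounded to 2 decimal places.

a = 26.11, b = 20.89

Since the density peak of Beta(a,b) is at (a−1)/(a+b−2),
a = 1 + 0.558(47−2) = 26.11 and b = 47 − 26.11 = 20.89.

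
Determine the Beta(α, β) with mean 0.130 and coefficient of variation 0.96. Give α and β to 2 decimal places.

σ = CV·μ = 0.96×0.130 = 0.12480, so σ² = 0.015575.
s+1 = μ(1−μ)/σ² = 0.113100/0.015575 = 7.2616, so s = α+β = 6.2616.
α = μs = 0.81, β = (1−μ)s = 5.45.

α = 0.81, β = 5.45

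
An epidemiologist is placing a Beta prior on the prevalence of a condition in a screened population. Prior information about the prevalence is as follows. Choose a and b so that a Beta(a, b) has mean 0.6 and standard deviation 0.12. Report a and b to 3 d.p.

σ² = 0.12² = 0.0144.
With s = a+b, Var = μ(1−μ)/(s+1), so s+1 = (0.6×0.4)/0.0144 = 16.6667 and s = 15.6667.
a = μs = 9.400, b = (1−μ)s = 6.267.

a = 9.400, b = 6.267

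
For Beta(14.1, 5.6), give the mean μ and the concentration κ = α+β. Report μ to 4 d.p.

κ = α+β = 14.1+5.6 = 19.7; μ = α/κ = 14.1/19.7 = 0.7157.

μ = 0.7157, κ = 19.7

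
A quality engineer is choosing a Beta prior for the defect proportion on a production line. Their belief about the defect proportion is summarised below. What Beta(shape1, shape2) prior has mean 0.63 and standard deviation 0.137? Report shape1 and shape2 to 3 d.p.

First σ² = 0.018769. Setting shape1 = μn, shape2 = (1−μ)n with n = shape1+shape2,
μ(1−μ)/(n+1) = 0.018769 ⇒ n+1 = 0.2331/0.018769 = 12.4194 ⇒ n = 11.4194.
Hence shape1 = 0.63×11.4194 = 7.194, shape2 = 0.37×11.4194 = 4.225.

shape1 = 7.194, shape2 = 4.225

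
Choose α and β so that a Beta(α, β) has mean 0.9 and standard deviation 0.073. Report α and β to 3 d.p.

α = 14.300, β = 1.589

Variance = 0.073² = 0.005329. The moment-matching identity α+β = μ(1−μ)/Var − 1 gives
α+β = 0.09/0.005329 − 1 = 15.8887, so α = μ·15.8887 = 14.300 and β = (1−μ)·15.8887 = 1.589.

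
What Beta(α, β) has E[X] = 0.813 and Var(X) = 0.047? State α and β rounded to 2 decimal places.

α = 1.82, β = 0.42

By moment matching, α+β = μ(1−μ)/σ² − 1 = (0.813·0.187)/0.047 − 1 = 3.2347 − 1 = 2.2347.
Since α/(α+β) = μ, α = 0.813·2.2347 = 1.82 and β = 0.187·2.2347 = 0.42.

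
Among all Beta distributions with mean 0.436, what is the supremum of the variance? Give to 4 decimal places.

Var = μ(1−μ)/(α+β+1), which approaches μ(1−μ) as α+β → 0.
So the supremum is μ(1−μ) = 0.436×0.564 = 0.2459.

0.2459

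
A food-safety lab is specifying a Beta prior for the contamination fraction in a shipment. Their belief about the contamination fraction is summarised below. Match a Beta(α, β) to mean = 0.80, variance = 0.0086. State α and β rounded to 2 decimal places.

Let s = α+β. The Beta variance is μ(1−μ)/(s+1).
So s+1 = μ(1−μ)/σ² = (0.80×0.20)/0.0086 = 0.1600/0.0086 = 18.6047, giving s = 17.6047.
Then α = μs = 0.80×17.6047 = 14.08 and β = (1−μ)s = 0.20×17.6047 = 3.52.

α = 14.08, β = 3.52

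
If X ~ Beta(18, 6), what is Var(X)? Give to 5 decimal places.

μ = 18/24 = 0.750000; Var = μ(1−μ)/(α+β+1) = 0.1875000/25 = 0.00750.

0.00750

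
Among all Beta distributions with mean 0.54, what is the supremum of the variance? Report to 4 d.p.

0.2484

Var = μ(1−μ)/(α+β+1), which approaches μ(1−μ) as α+β → 0.
So the supremum is μ(1−μ) = 0.54×0.46 = 0.2484.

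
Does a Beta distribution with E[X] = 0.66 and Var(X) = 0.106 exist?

Yes

A Beta with mean μ has variance μ(1−μ)/(α+β+1) < μ(1−μ).
Here μ(1−μ) = 0.66×0.34 = 0.2244, and 0.106 < 0.2244.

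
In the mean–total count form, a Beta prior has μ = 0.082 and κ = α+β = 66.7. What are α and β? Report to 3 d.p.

α = 5.469, β = 61.231

Split κ in proportion μ : (1−μ): α = 0.082·66.7 = 5.469, β = 66.7 − 5.469 = 61.231.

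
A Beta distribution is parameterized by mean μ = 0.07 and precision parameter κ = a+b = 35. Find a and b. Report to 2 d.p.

a = μκ = 0.07×35 = 2.45 and b = (1−μ)κ = 0.93×35 = 32.55.

a = 2.45, b = 32.55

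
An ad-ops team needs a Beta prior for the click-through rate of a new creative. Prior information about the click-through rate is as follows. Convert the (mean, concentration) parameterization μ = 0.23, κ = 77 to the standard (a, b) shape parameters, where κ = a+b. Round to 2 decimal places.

Split κ in proportion μ : (1−μ): a = 0.23·77 = 17.71, b = 77 − 17.71 = 59.29.

a = 17.71, b = 59.29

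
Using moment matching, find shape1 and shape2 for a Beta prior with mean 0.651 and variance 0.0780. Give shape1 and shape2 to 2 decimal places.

Write ν = shape1+shape2; then shape1 = μν and Var = μ(1−μ)/(ν+1).
ν = μ(1−μ)/Var − 1 = 0.227199/0.0780 − 1 = 1.9128.
shape1 = 0.651·1.9128 = 1.25, shape2 = 0.349·1.9128 = 0.67.

shape1 = 1.25, shape2 = 0.67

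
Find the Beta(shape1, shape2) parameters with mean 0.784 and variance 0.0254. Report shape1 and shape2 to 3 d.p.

shape1 = 4.443, shape2 = 1.224

Write ν = shape1+shape2; then shape1 = μν and Var = μ(1−μ)/(ν+1).
ν = μ(1−μ)/Var − 1 = 0.169344/0.0254 − 1 = 5.6671.
shape1 = 0.784·5.6671 = 4.443, shape2 = 0.216·5.6671 = 1.224.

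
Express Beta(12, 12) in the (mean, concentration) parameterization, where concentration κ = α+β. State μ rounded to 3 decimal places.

κ = α+β = 12+12 = 24; μ = α/κ = 12/24 = 0.500.

μ = 0.500, κ = 24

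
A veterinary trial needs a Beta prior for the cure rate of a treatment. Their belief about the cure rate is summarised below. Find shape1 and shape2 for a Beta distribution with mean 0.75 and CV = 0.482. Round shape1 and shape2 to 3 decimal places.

shape1 = 0.326, shape2 = 0.109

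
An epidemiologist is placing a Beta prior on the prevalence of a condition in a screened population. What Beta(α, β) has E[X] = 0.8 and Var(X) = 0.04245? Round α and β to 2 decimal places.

By moment matching, α+β = μ(1−μ)/σ² − 1 = (0.8·0.2)/0.04245 − 1 = 3.7691 − 1 = 2.7691.
Since α/(α+β) = μ, α = 0.8·2.7691 = 2.22 and β = 0.2·2.7691 = 0.55.

α = 2.22, β = 0.55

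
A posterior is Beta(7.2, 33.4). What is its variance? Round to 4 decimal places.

0.0035

Var = αβ/[(α+β)²(α+β+1)] = (7.2×33.4)/(40.6²×41.6) = 240.48/68571.776 = 0.0035.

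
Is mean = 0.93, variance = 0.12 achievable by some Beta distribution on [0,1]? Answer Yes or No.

No

The Beta variance bound is σ² < μ(1−μ).
Here μ(1−μ) = 0.93×0.07 = 0.0651, and 0.12 ≥ 0.0651.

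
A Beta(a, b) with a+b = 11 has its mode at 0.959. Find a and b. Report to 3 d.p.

Mode = (a−1)/(κ−2) with κ = a+b, so a−1 = 0.959·9 = 8.631.
a = 9.631; b = κ − a = 1.369.

a = 9.631, b = 1.369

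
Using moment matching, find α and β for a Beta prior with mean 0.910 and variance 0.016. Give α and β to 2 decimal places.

Let s = α+β. The Beta variance is μ(1−μ)/(s+1).
So s+1 = μ(1−μ)/σ² = (0.910×0.090)/0.016 = 0.081900/0.016 = 5.1187, giving s = 4.1187.
Then α = μs = 0.910×4.1187 = 3.75 and β = (1−μ)s = 0.090×4.1187 = 0.37.

α = 3.75, β = 0.37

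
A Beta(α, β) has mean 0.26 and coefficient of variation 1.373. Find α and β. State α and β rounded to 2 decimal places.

α = 0.13, β = 0.38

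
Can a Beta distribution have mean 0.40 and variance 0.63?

No

A Beta with mean μ has variance μ(1−μ)/(α+β+1) < μ(1−μ).
Here μ(1−μ) = 0.40×0.60 = 0.2400, and 0.63 ≥ 0.2400.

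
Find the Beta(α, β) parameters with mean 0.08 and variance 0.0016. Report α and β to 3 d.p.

Write ν = α+β; then α = μν and Var = μ(1−μ)/(ν+1).
ν = μ(1−μ)/Var − 1 = 0.0736/0.0016 − 1 = 45.0000.
α = 0.08·45.0000 = 3.600, β = 0.92·45.0000 = 41.400.

α = 3.600, β = 41.400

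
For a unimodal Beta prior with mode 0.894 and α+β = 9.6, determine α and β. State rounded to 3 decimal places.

α = 7.794, β = 1.806

Since the density peak of Beta(α,β) is at (α−1)/(α+β−2),
α = 1 + 0.894(9.6−2) = 7.794 and β = 9.6 − 7.794 = 1.806.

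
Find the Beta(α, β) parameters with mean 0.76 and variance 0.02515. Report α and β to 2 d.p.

Let s = α+β. The Beta variance is μ(1−μ)/(s+1).
So s+1 = μ(1−μ)/σ² = (0.76×0.24)/0.02515 = 0.1824/0.02515 = 7.2525, giving s = 6.2525.
Then α = μs = 0.76×6.2525 = 4.75 and β = (1−μ)s = 0.24×6.2525 = 1.50.

α = 4.75, β = 1.50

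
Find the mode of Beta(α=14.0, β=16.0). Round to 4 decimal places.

0.4643

With α,β > 1, mode = (α−1)/(α+β−2) = 13.0/28.0 = 0.4643.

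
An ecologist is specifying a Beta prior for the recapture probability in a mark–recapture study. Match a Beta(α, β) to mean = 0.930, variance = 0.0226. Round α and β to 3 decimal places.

By moment matching, α+β = μ(1−μ)/σ² − 1 = (0.930·0.070)/0.0226 − 1 = 2.8805 − 1 = 1.8805.
Since α/(α+β) = μ, α = 0.930·1.8805 = 1.749 and β = 0.070·1.8805 = 0.132.

α = 1.749, β = 0.132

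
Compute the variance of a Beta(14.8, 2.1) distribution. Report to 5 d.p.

μ = 14.8/16.9 = 0.875740; Var = μ(1−μ)/(α+β+1) = 0.1088197/17.9 = 0.00608.

0.00608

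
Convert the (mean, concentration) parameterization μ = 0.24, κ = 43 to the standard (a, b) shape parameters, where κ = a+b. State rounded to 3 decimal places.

a = 10.320, b = 32.680

Split κ in proportion μ : (1−μ): a = 0.24·43 = 10.320, b = 43 − 10.320 = 32.680.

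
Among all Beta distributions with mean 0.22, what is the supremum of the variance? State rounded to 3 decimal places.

0.172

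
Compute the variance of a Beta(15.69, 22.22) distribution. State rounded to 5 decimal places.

μ = 15.69/37.91 = 0.413875; Var = μ(1−μ)/(α+β+1) = 0.2425825/38.91 = 0.00623.

0.00623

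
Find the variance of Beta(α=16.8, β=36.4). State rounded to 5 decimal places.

0.00399

μ = 16.8/53.2 = 0.315789; Var = μ(1−μ)/(α+β+1) = 0.2160665/54.2 = 0.00399.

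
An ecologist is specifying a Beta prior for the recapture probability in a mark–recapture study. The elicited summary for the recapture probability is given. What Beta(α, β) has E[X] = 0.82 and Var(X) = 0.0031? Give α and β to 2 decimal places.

Write ν = α+β; then α = μν and Var = μ(1−μ)/(ν+1).
ν = μ(1−μ)/Var − 1 = 0.1476/0.0031 − 1 = 46.6129.
α = 0.82·46.6129 = 38.22, β = 0.18·46.6129 = 8.39.

α = 38.22, β = 8.39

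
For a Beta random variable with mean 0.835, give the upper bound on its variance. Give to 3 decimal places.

For fixed mean μ the Beta variance is μ(1−μ)/(α+β+1), increasing as α+β decreases.
Its least upper bound (not attained) is μ(1−μ) = 0.835·0.165 = 0.138.

0.138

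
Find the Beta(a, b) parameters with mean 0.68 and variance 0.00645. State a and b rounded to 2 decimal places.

Write ν = a+b; then a = μν and Var = μ(1−μ)/(ν+1).
ν = μ(1−μ)/Var − 1 = 0.2176/0.00645 − 1 = 32.7364.
a = 0.68·32.7364 = 22.26, b = 0.32·32.7364 = 10.48.

a = 22.26, b = 10.48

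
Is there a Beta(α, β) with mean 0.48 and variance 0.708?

No

A Beta with mean μ has variance μ(1−μ)/(α+β+1) < μ(1−μ).
Here μ(1−μ) = 0.48×0.52 = 0.2496, and 0.708 ≥ 0.2496.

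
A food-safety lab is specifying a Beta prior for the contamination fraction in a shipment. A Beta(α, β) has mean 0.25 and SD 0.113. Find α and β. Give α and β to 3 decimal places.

First σ² = 0.012769. Setting α = μn, β = (1−μ)n with n = α+β,
μ(1−μ)/(n+1) = 0.012769 ⇒ n+1 = 0.1875/0.012769 = 14.6840 ⇒ n = 13.6840.
Hence α = 0.25×13.6840 = 3.421, β = 0.75×13.6840 = 10.263.

α = 3.421, β = 10.263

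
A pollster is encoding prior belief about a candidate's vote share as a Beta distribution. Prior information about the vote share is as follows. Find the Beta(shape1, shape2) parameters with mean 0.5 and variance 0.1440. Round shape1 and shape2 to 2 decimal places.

shape1 = 0.37, shape2 = 0.37

By moment matching, shape1+shape2 = μ(1−μ)/σ² − 1 = (0.5·0.5)/0.1440 − 1 = 1.7361 − 1 = 0.7361.
Since shape1/(shape1+shape2) = μ, shape1 = 0.5·0.7361 = 0.37 and shape2 = 0.5·0.7361 = 0.37.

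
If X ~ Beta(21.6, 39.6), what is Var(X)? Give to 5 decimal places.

α+β = 61.2 and αβ = 855.36, so Var = αβ/[(α+β)²(α+β+1)] = 855.36/232966.368 = 0.00367.

0.00367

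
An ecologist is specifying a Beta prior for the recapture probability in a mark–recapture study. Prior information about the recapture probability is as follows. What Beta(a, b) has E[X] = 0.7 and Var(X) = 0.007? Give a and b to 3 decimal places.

a = 20.300, b = 8.700

By moment matching, a+b = μ(1−μ)/σ² − 1 = (0.7·0.3)/0.007 − 1 = 30.0000 − 1 = 29.0000.
Since a/(a+b) = μ, a = 0.7·29.0000 = 20.300 and b = 0.3·29.0000 = 8.700.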